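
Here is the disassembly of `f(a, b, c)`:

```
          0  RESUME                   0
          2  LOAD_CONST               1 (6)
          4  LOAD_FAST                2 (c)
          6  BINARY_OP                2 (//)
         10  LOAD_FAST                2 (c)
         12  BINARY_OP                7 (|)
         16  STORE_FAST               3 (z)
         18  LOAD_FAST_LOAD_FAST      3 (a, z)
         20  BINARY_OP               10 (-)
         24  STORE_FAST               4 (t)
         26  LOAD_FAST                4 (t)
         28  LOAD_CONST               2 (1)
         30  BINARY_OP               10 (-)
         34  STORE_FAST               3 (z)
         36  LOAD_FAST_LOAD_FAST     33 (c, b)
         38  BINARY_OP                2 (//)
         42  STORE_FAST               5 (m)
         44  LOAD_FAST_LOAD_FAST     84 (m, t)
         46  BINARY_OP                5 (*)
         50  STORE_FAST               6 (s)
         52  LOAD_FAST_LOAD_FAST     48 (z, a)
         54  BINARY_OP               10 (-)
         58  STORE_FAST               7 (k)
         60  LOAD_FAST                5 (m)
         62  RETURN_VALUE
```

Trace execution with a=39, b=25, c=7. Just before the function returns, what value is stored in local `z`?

31

LOAD_CONST → push 6. Stack: [6]
LOAD_FAST c → push 7. Stack: [6, 7]
BINARY_OP // → 6 // 7 = 0. Stack: [0]
LOAD_FAST c → push 7. Stack: [0, 7]
BINARY_OP | → 0 | 7 = 7. Stack: [7]
STORE_FAST z → z=7. Stack: []
LOAD_FAST_LOAD_FAST a,z → push 39,7. Stack: [39, 7]
BINARY_OP - → 39 - 7 = 32. Stack: [32]
STORE_FAST t → t=32. Stack: []
LOAD_FAST t → push 32. Stack: [32]
LOAD_CONST → push 1. Stack: [32, 1]
BINARY_OP - → 32 - 1 = 31. Stack: [31]
STORE_FAST z → z=31. Stack: []
LOAD_FAST_LOAD_FAST c,b → push 7,25. Stack: [7, 25]
BINARY_OP // → 7 // 25 = 0. Stack: [0]
STORE_FAST m → m=0. Stack: []
LOAD_FAST_LOAD_FAST m,t → push 0,32. Stack: [0, 32]
BINARY_OP * → 0 * 32 = 0. Stack: [0]
STORE_FAST s → s=0. Stack: []
LOAD_FAST_LOAD_FAST z,a → push 31,39. Stack: [31, 39]
BINARY_OP - → 31 - 39 = -8. Stack: [-8]
STORE_FAST k → k=-8. Stack: []
LOAD_FAST m → push 0. Stack: [0]
RETURN_VALUE → return 0.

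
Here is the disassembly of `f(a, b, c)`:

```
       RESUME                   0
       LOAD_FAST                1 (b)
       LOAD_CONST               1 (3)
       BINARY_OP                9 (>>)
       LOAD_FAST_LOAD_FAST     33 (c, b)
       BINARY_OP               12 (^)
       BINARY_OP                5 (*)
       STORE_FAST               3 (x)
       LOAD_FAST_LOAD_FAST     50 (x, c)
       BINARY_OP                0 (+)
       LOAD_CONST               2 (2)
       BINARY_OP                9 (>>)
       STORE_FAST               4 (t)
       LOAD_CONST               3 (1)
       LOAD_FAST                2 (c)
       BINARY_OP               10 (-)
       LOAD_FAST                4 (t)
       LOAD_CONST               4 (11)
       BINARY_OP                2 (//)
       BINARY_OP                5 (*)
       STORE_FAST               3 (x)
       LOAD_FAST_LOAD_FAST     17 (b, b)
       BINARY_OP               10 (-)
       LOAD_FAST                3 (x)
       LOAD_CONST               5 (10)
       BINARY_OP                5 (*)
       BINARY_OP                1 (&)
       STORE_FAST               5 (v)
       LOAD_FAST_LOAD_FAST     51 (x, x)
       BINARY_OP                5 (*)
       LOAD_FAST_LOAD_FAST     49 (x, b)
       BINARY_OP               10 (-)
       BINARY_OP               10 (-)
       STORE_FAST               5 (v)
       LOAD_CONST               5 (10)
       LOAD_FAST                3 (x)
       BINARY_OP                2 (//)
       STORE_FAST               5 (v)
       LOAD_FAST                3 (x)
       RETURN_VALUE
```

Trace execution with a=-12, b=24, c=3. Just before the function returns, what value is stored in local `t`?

LOAD_FAST b → push 24. Stack: [24]
LOAD_CONST → push 3. Stack: [24, 3]
BINARY_OP >> → 24 >> 3 = 3. Stack: [3]
LOAD_FAST_LOAD_FAST c,b → push 3,24. Stack: [3, 3, 24]
BINARY_OP ^ → 3 ^ 24 = 27. Stack: [3, 27]
BINARY_OP * → 3 * 27 = 81. Stack: [81]
STORE_FAST x → x=81. Stack: []
LOAD_FAST_LOAD_FAST x,c → push 81,3. Stack: [81, 3]
BINARY_OP + → 81 + 3 = 84. Stack: [84]
LOAD_CONST → push 2. Stack: [84, 2]
BINARY_OP >> → 84 >> 2 = 21. Stack: [21]
STORE_FAST t → t=21. Stack: []
LOAD_CONST → push 1. Stack: [1]
LOAD_FAST c → push 3. Stack: [1, 3]
BINARY_OP - → 1 - 3 = -2. Stack: [-2]
LOAD_FAST t → push 21. Stack: [-2, 21]
LOAD_CONST → push 11. Stack: [-2, 21, 11]
BINARY_OP // → 21 // 11 = 1. Stack: [-2, 1]
BINARY_OP * → -2 * 1 = -2. Stack: [-2]
STORE_FAST x → x=-2. Stack: []
LOAD_FAST_LOAD_FAST b,b → push 24,24. Stack: [24, 24]
BINARY_OP - → 24 - 24 = 0. Stack: [0]
LOAD_FAST x → push -2. Stack: [0, -2]
LOAD_CONST → push 10. Stack: [0, -2, 10]
BINARY_OP * → -2 * 10 = -20. Stack: [0, -20]
BINARY_OP & → 0 & -20 = 0. Stack: [0]
STORE_FAST v → v=0. Stack: []
LOAD_FAST_LOAD_FAST x,x → push -2,-2. Stack: [-2, -2]
BINARY_OP * → -2 * -2 = 4. Stack: [4]
LOAD_FAST_LOAD_FAST x,b → push -2,24. Stack: [4, -2, 24]
BINARY_OP - → -2 - 24 = -26. Stack: [4, -26]
BINARY_OP - → 4 - -26 = 30. Stack: [30]
STORE_FAST v → v=30. Stack: []
LOAD_CONST → push 10. Stack: [10]
LOAD_FAST x → push -2. Stack: [10, -2]
BINARY_OP // → 10 // -2 = -5. Stack: [-5]
STORE_FAST v → v=-5. Stack: []
LOAD_FAST x → push -2. Stack: [-2]
RETURN_VALUE → return -2.

21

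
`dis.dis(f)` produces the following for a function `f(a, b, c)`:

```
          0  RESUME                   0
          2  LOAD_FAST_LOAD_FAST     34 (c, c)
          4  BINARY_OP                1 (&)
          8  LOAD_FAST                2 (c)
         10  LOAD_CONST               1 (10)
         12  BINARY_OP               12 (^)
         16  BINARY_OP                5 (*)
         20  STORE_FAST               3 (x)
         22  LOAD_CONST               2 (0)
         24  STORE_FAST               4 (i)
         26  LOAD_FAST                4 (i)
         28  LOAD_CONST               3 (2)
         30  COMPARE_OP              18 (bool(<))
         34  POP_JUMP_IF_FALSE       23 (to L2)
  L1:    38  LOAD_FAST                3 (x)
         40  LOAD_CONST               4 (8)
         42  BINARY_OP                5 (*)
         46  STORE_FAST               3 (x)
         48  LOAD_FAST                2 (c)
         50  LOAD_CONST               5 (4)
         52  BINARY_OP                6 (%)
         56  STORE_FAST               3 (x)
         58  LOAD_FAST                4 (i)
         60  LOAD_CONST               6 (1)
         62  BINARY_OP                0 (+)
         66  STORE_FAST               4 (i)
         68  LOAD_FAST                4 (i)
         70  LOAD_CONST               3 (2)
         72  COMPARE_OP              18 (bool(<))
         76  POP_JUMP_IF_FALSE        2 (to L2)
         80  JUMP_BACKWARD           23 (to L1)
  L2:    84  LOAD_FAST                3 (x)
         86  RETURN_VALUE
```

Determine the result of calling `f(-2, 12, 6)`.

2

LOAD_FAST_LOAD_FAST c,c → push 6,6. Stack: [6, 6]
BINARY_OP & → 6 & 6 = 6. Stack: [6]
LOAD_FAST c → push 6. Stack: [6, 6]
LOAD_CONST → push 10. Stack: [6, 6, 10]
BINARY_OP ^ → 6 ^ 10 = 12. Stack: [6, 12]
BINARY_OP * → 6 * 12 = 72. Stack: [72]
STORE_FAST x → x=72. Stack: []
LOAD_CONST → push 0. Stack: [0]
STORE_FAST i → i=0. Stack: []
LOAD_FAST i → push 0. Stack: [0]
LOAD_CONST → push 2. Stack: [0, 2]
COMPARE_OP bool(<) → 0 vs 2 = True. Stack: [True]
POP_JUMP_IF_FALSE → pop True; no jump. Stack: []
LOAD_FAST x → push 72. Stack: [72]
LOAD_CONST → push 8. Stack: [72, 8]
BINARY_OP * → 72 * 8 = 576. Stack: [576]
STORE_FAST x → x=576. Stack: []
LOAD_FAST c → push 6. Stack: [6]
LOAD_CONST → push 4. Stack: [6, 4]
BINARY_OP % → 6 % 4 = 2. Stack: [2]
STORE_FAST x → x=2. Stack: []
LOAD_FAST i → push 0. Stack: [0]
LOAD_CONST → push 1. Stack: [0, 1]
BINARY_OP + → 0 + 1 = 1. Stack: [1]
STORE_FAST i → i=1. Stack: []
LOAD_FAST i → push 1. Stack: [1]
LOAD_CONST → push 2. Stack: [1, 2]
COMPARE_OP bool(<) → 1 vs 2 = True. Stack: [True]
POP_JUMP_IF_FALSE → pop True; no jump. Stack: []
LOAD_FAST x → push 2. Stack: [2]
LOAD_CONST → push 8. Stack: [2, 8]
BINARY_OP * → 2 * 8 = 16. Stack: [16]
STORE_FAST x → x=16. Stack: []
LOAD_FAST c → push 6. Stack: [6]
LOAD_CONST → push 4. Stack: [6, 4]
BINARY_OP % → 6 % 4 = 2. Stack: [2]
STORE_FAST x → x=2. Stack: []
LOAD_FAST i → push 1. Stack: [1]
LOAD_CONST → push 1. Stack: [1, 1]
BINARY_OP + → 1 + 1 = 2. Stack: [2]
STORE_FAST i → i=2. Stack: []
LOAD_FAST i → push 2. Stack: [2]
LOAD_CONST → push 2. Stack: [2, 2]
COMPARE_OP bool(<) → 2 vs 2 = False. Stack: [False]
POP_JUMP_IF_FALSE → pop False; jump. Stack: []
LOAD_FAST x → push 2. Stack: [2]
RETURN_VALUE → return 2.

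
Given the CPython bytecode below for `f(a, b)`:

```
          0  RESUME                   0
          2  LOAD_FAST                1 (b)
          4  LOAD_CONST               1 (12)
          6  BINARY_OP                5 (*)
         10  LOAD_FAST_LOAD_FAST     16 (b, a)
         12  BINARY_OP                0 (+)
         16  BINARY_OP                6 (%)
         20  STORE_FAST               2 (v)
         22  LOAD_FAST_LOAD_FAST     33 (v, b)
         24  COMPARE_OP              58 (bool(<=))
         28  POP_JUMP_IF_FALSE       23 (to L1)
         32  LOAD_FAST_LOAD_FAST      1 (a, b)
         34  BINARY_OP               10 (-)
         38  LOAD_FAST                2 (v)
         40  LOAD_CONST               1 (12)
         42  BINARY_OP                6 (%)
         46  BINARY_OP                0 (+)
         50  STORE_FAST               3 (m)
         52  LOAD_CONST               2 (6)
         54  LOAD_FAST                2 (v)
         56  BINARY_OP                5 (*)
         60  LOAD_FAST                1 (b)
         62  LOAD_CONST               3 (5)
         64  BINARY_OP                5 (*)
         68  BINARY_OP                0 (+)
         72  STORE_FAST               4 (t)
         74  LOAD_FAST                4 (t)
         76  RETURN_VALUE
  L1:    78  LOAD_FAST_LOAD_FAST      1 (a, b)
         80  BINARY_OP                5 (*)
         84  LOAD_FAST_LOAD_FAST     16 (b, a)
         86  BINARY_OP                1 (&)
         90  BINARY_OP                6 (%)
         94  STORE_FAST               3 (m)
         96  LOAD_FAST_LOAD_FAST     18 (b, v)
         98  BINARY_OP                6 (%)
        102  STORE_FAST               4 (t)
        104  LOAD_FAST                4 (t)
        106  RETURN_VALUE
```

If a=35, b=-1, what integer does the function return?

21

LOAD_FAST b → push -1. Stack: [-1]
LOAD_CONST → push 12. Stack: [-1, 12]
BINARY_OP * → -1 * 12 = -12. Stack: [-12]
LOAD_FAST_LOAD_FAST b,a → push -1,35. Stack: [-12, -1, 35]
BINARY_OP + → -1 + 35 = 34. Stack: [-12, 34]
BINARY_OP % → -12 % 34 = 22. Stack: [22]
STORE_FAST v → v=22. Stack: []
LOAD_FAST_LOAD_FAST v,b → push 22,-1. Stack: [22, -1]
COMPARE_OP bool(<=) → 22 vs -1 = False. Stack: [False]
POP_JUMP_IF_FALSE → pop False; jump. Stack: []
LOAD_FAST_LOAD_FAST a,b → push 35,-1. Stack: [35, -1]
BINARY_OP * → 35 * -1 = -35. Stack: [-35]
LOAD_FAST_LOAD_FAST b,a → push -1,35. Stack: [-35, -1, 35]
BINARY_OP & → -1 & 35 = 35. Stack: [-35, 35]
BINARY_OP % → -35 % 35 = 0. Stack: [0]
STORE_FAST m → m=0. Stack: []
LOAD_FAST_LOAD_FAST b,v → push -1,22. Stack: [-1, 22]
BINARY_OP % → -1 % 22 = 21. Stack: [21]
STORE_FAST t → t=21. Stack: []
LOAD_FAST t → push 21. Stack: [21]
RETURN_VALUE → return 21.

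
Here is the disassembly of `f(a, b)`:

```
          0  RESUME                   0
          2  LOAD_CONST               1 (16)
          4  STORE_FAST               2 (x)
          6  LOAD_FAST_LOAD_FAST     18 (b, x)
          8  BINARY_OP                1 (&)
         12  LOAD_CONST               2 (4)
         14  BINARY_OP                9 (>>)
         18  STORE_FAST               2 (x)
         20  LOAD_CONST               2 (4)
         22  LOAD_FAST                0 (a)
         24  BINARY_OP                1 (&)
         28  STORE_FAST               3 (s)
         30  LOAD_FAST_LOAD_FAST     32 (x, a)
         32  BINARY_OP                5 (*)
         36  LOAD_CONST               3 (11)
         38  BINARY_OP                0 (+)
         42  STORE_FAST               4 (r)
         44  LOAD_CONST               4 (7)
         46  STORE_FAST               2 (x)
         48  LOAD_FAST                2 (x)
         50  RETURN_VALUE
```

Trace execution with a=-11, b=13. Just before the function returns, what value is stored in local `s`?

LOAD_CONST → push 16. Stack: [16]
STORE_FAST x → x=16. Stack: []
LOAD_FAST_LOAD_FAST b,x → push 13,16. Stack: [13, 16]
BINARY_OP & → 13 & 16 = 0. Stack: [0]
LOAD_CONST → push 4. Stack: [0, 4]
BINARY_OP >> → 0 >> 4 = 0. Stack: [0]
STORE_FAST x → x=0. Stack: []
LOAD_CONST → push 4. Stack: [4]
LOAD_FAST a → push -11. Stack: [4, -11]
BINARY_OP & → 4 & -11 = 4. Stack: [4]
STORE_FAST s → s=4. Stack: []
LOAD_FAST_LOAD_FAST x,a → push 0,-11. Stack: [0, -11]
BINARY_OP * → 0 * -11 = 0. Stack: [0]
LOAD_CONST → push 11. Stack: [0, 11]
BINARY_OP + → 0 + 11 = 11. Stack: [11]
STORE_FAST r → r=11. Stack: []
LOAD_CONST → push 7. Stack: [7]
STORE_FAST x → x=7. Stack: []
LOAD_FAST x → push 7. Stack: [7]
RETURN_VALUE → return 7.

4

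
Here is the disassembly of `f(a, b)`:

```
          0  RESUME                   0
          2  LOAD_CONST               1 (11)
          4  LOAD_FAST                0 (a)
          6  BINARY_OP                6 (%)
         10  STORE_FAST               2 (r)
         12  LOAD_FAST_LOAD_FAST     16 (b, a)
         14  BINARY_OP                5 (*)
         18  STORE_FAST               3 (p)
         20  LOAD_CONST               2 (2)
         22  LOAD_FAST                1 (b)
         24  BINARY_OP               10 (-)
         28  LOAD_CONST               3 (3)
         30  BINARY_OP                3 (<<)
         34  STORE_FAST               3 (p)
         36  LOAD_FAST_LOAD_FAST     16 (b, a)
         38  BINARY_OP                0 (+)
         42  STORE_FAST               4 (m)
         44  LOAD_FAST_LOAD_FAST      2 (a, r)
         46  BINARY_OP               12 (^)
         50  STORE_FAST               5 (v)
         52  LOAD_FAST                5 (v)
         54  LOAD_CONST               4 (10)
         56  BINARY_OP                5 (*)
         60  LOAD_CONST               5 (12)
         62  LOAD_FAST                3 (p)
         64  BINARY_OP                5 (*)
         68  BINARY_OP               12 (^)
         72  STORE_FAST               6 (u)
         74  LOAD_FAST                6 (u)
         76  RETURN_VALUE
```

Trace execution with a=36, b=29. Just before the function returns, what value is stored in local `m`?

65

LOAD_CONST → push 11. Stack: [11]
LOAD_FAST a → push 36. Stack: [11, 36]
BINARY_OP % → 11 % 36 = 11. Stack: [11]
STORE_FAST r → r=11. Stack: []
LOAD_FAST_LOAD_FAST b,a → push 29,36. Stack: [29, 36]
BINARY_OP * → 29 * 36 = 1044. Stack: [1044]
STORE_FAST p → p=1044. Stack: []
LOAD_CONST → push 2. Stack: [2]
LOAD_FAST b → push 29. Stack: [2, 29]
BINARY_OP - → 2 - 29 = -27. Stack: [-27]
LOAD_CONST → push 3. Stack: [-27, 3]
BINARY_OP << → -27 << 3 = -216. Stack: [-216]
STORE_FAST p → p=-216. Stack: []
LOAD_FAST_LOAD_FAST b,a → push 29,36. Stack: [29, 36]
BINARY_OP + → 29 + 36 = 65. Stack: [65]
STORE_FAST m → m=65. Stack: []
LOAD_FAST_LOAD_FAST a,r → push 36,11. Stack: [36, 11]
BINARY_OP ^ → 36 ^ 11 = 47. Stack: [47]
STORE_FAST v → v=47. Stack: []
LOAD_FAST v → push 47. Stack: [47]
LOAD_CONST → push 10. Stack: [47, 10]
BINARY_OP * → 47 * 10 = 470. Stack: [470]
LOAD_CONST → push 12. Stack: [470, 12]
LOAD_FAST p → push -216. Stack: [470, 12, -216]
BINARY_OP * → 12 * -216 = -2592. Stack: [470, -2592]
BINARY_OP ^ → 470 ^ -2592 = -3018. Stack: [-3018]
STORE_FAST u → u=-3018. Stack: []
LOAD_FAST u → push -3018. Stack: [-3018]
RETURN_VALUE → return -3018.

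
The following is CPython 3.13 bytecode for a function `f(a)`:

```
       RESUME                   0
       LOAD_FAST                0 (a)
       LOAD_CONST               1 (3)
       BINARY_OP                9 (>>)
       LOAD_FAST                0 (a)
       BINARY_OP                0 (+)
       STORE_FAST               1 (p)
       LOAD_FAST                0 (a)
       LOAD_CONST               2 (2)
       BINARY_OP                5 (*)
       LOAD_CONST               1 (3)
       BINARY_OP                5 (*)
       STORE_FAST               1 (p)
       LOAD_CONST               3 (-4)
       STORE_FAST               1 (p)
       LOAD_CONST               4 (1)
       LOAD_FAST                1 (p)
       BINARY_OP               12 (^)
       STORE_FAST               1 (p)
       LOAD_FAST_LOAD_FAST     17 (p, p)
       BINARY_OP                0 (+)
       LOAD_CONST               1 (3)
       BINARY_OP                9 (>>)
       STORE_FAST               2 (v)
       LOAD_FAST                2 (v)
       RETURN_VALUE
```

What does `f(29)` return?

-1

LOAD_FAST a → push 29. Stack: [29]
LOAD_CONST → push 3. Stack: [29, 3]
BINARY_OP >> → 29 >> 3 = 3. Stack: [3]
LOAD_FAST a → push 29. Stack: [3, 29]
BINARY_OP + → 3 + 29 = 32. Stack: [32]
STORE_FAST p → p=32. Stack: []
LOAD_FAST a → push 29. Stack: [29]
LOAD_CONST → push 2. Stack: [29, 2]
BINARY_OP * → 29 * 2 = 58. Stack: [58]
LOAD_CONST → push 3. Stack: [58, 3]
BINARY_OP * → 58 * 3 = 174. Stack: [174]
STORE_FAST p → p=174. Stack: []
LOAD_CONST → push -4. Stack: [-4]
STORE_FAST p → p=-4. Stack: []
LOAD_CONST → push 1. Stack: [1]
LOAD_FAST p → push -4. Stack: [1, -4]
BINARY_OP ^ → 1 ^ -4 = -3. Stack: [-3]
STORE_FAST p → p=-3. Stack: []
LOAD_FAST_LOAD_FAST p,p → push -3,-3. Stack: [-3, -3]
BINARY_OP + → -3 + -3 = -6. Stack: [-6]
LOAD_CONST → push 3. Stack: [-6, 3]
BINARY_OP >> → -6 >> 3 = -1. Stack: [-1]
STORE_FAST v → v=-1. Stack: []
LOAD_FAST v → push -1. Stack: [-1]
RETURN_VALUE → return -1.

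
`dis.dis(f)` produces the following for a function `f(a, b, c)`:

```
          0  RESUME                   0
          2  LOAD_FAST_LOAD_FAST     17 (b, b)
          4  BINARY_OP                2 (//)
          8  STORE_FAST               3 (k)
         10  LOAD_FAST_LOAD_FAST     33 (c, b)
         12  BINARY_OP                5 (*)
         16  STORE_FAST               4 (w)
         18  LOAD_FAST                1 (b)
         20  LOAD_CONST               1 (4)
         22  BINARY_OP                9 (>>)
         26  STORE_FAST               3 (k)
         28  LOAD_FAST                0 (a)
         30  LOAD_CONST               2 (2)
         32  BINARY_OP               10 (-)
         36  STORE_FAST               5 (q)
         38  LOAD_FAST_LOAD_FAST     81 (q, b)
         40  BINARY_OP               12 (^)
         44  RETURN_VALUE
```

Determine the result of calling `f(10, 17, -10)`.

LOAD_FAST_LOAD_FAST b,b → push 17,17. Stack: [17, 17]
BINARY_OP // → 17 // 17 = 1. Stack: [1]
STORE_FAST k → k=1. Stack: []
LOAD_FAST_LOAD_FAST c,b → push -10,17. Stack: [-10, 17]
BINARY_OP * → -10 * 17 = -170. Stack: [-170]
STORE_FAST w → w=-170. Stack: []
LOAD_FAST b → push 17. Stack: [17]
LOAD_CONST → push 4. Stack: [17, 4]
BINARY_OP >> → 17 >> 4 = 1. Stack: [1]
STORE_FAST k → k=1. Stack: []
LOAD_FAST a → push 10. Stack: [10]
LOAD_CONST → push 2. Stack: [10, 2]
BINARY_OP - → 10 - 2 = 8. Stack: [8]
STORE_FAST q → q=8. Stack: []
LOAD_FAST_LOAD_FAST q,b → push 8,17. Stack: [8, 17]
BINARY_OP ^ → 8 ^ 17 = 25. Stack: [25]
RETURN_VALUE → return 25.

25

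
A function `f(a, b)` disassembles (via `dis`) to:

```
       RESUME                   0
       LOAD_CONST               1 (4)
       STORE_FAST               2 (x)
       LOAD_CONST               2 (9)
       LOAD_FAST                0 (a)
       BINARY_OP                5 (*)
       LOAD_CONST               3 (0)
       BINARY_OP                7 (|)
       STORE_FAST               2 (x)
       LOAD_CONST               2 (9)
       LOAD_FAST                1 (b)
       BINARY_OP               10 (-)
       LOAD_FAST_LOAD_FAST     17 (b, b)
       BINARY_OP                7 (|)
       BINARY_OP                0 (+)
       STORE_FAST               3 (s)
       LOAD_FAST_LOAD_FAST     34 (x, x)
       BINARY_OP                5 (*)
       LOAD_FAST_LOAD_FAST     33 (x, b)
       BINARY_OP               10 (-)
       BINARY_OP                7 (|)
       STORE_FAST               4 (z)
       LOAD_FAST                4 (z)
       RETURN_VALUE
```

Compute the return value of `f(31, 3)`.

LOAD_CONST → push 4. Stack: [4]
STORE_FAST x → x=4. Stack: []
LOAD_CONST → push 9. Stack: [9]
LOAD_FAST a → push 31. Stack: [9, 31]
BINARY_OP * → 9 * 31 = 279. Stack: [279]
LOAD_CONST → push 0. Stack: [279, 0]
BINARY_OP | → 279 | 0 = 279. Stack: [279]
STORE_FAST x → x=279. Stack: []
LOAD_CONST → push 9. Stack: [9]
LOAD_FAST b → push 3. Stack: [9, 3]
BINARY_OP - → 9 - 3 = 6. Stack: [6]
LOAD_FAST_LOAD_FAST b,b → push 3,3. Stack: [6, 3, 3]
BINARY_OP | → 3 | 3 = 3. Stack: [6, 3]
BINARY_OP + → 6 + 3 = 9. Stack: [9]
STORE_FAST s → s=9. Stack: []
LOAD_FAST_LOAD_FAST x,x → push 279,279. Stack: [279, 279]
BINARY_OP * → 279 * 279 = 77841. Stack: [77841]
LOAD_FAST_LOAD_FAST x,b → push 279,3. Stack: [77841, 279, 3]
BINARY_OP - → 279 - 3 = 276. Stack: [77841, 276]
BINARY_OP | → 77841 | 276 = 78101. Stack: [78101]
STORE_FAST z → z=78101. Stack: []
LOAD_FAST z → push 78101. Stack: [78101]
RETURN_VALUE → return 78101.

78101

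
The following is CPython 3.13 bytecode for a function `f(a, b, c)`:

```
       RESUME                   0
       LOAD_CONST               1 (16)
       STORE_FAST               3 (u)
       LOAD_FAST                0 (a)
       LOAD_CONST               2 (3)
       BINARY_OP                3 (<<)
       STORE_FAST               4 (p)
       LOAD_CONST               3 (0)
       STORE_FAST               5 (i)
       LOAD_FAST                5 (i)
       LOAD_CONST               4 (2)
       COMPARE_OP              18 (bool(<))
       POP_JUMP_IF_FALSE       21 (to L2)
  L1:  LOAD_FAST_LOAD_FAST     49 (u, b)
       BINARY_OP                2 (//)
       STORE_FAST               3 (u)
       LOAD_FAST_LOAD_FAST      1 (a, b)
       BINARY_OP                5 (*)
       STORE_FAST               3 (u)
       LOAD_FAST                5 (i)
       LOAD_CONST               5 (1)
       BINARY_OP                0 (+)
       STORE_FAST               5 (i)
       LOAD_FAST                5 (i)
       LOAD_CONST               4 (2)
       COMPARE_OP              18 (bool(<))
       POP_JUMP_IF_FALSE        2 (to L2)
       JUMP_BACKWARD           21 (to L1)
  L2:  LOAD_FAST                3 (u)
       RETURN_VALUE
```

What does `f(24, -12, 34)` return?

LOAD_CONST → push 16. Stack: [16]
STORE_FAST u → u=16. Stack: []
LOAD_FAST a → push 24. Stack: [24]
LOAD_CONST → push 3. Stack: [24, 3]
BINARY_OP << → 24 << 3 = 192. Stack: [192]
STORE_FAST p → p=192. Stack: []
LOAD_CONST → push 0. Stack: [0]
STORE_FAST i → i=0. Stack: []
LOAD_FAST i → push 0. Stack: [0]
LOAD_CONST → push 2. Stack: [0, 2]
COMPARE_OP bool(<) → 0 vs 2 = True. Stack: [True]
POP_JUMP_IF_FALSE → pop True; no jump. Stack: []
LOAD_FAST_LOAD_FAST u,b → push 16,-12. Stack: [16, -12]
BINARY_OP // → 16 // -12 = -2. Stack: [-2]
STORE_FAST u → u=-2. Stack: []
LOAD_FAST_LOAD_FAST a,b → push 24,-12. Stack: [24, -12]
BINARY_OP * → 24 * -12 = -288. Stack: [-288]
STORE_FAST u → u=-288. Stack: []
LOAD_FAST i → push 0. Stack: [0]
LOAD_CONST → push 1. Stack: [0, 1]
BINARY_OP + → 0 + 1 = 1. Stack: [1]
STORE_FAST i → i=1. Stack: []
LOAD_FAST i → push 1. Stack: [1]
LOAD_CONST → push 2. Stack: [1, 2]
COMPARE_OP bool(<) → 1 vs 2 = True. Stack: [True]
POP_JUMP_IF_FALSE → pop True; no jump. Stack: []
LOAD_FAST_LOAD_FAST u,b → push -288,-12. Stack: [-288, -12]
BINARY_OP // → -288 // -12 = 24. Stack: [24]
STORE_FAST u → u=24. Stack: []
LOAD_FAST_LOAD_FAST a,b → push 24,-12. Stack: [24, -12]
BINARY_OP * → 24 * -12 = -288. Stack: [-288]
STORE_FAST u → u=-288. Stack: []
LOAD_FAST i → push 1. Stack: [1]
LOAD_CONST → push 1. Stack: [1, 1]
BINARY_OP + → 1 + 1 = 2. Stack: [2]
STORE_FAST i → i=2. Stack: []
LOAD_FAST i → push 2. Stack: [2]
LOAD_CONST → push 2. Stack: [2, 2]
COMPARE_OP bool(<) → 2 vs 2 = False. Stack: [False]
POP_JUMP_IF_FALSE → pop False; jump. Stack: []
LOAD_FAST u → push -288. Stack: [-288]
RETURN_VALUE → return -288.

-288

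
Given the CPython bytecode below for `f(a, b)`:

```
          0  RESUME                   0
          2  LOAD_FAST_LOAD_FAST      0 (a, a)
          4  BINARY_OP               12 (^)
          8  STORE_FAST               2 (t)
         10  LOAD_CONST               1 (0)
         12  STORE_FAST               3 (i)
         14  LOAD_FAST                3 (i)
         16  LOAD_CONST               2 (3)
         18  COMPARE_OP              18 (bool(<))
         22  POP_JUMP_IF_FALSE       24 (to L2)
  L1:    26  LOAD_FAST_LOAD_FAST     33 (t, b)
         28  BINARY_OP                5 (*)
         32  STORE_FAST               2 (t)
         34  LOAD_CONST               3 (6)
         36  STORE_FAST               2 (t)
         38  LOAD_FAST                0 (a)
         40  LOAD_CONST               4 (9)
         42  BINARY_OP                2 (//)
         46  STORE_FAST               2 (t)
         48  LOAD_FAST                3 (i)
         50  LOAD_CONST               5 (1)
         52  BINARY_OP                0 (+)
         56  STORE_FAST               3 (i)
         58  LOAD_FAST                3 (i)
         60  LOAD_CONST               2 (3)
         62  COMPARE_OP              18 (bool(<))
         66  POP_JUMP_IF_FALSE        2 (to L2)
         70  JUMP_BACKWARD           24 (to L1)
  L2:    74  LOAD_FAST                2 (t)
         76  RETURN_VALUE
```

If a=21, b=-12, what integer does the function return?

2

LOAD_FAST_LOAD_FAST a,a → push 21,21. Stack: [21, 21]
BINARY_OP ^ → 21 ^ 21 = 0. Stack: [0]
STORE_FAST t → t=0. Stack: []
LOAD_CONST → push 0. Stack: [0]
STORE_FAST i → i=0. Stack: []
LOAD_FAST i → push 0. Stack: [0]
LOAD_CONST → push 3. Stack: [0, 3]
COMPARE_OP bool(<) → 0 vs 3 = True. Stack: [True]
POP_JUMP_IF_FALSE → pop True; no jump. Stack: []
LOAD_FAST_LOAD_FAST t,b → push 0,-12. Stack: [0, -12]
BINARY_OP * → 0 * -12 = 0. Stack: [0]
STORE_FAST t → t=0. Stack: []
LOAD_CONST → push 6. Stack: [6]
STORE_FAST t → t=6. Stack: []
LOAD_FAST a → push 21. Stack: [21]
LOAD_CONST → push 9. Stack: [21, 9]
BINARY_OP // → 21 // 9 = 2. Stack: [2]
STORE_FAST t → t=2. Stack: []
LOAD_FAST i → push 0. Stack: [0]
LOAD_CONST → push 1. Stack: [0, 1]
BINARY_OP + → 0 + 1 = 1. Stack: [1]
STORE_FAST i → i=1. Stack: []
LOAD_FAST i → push 1. Stack: [1]
LOAD_CONST → push 3. Stack: [1, 3]
COMPARE_OP bool(<) → 1 vs 3 = True. Stack: [True]
POP_JUMP_IF_FALSE → pop True; no jump. Stack: []
LOAD_FAST_LOAD_FAST t,b → push 2,-12. Stack: [2, -12]
BINARY_OP * → 2 * -12 = -24. Stack: [-24]
STORE_FAST t → t=-24. Stack: []
LOAD_CONST → push 6. Stack: [6]
STORE_FAST t → t=6. Stack: []
LOAD_FAST a → push 21. Stack: [21]
LOAD_CONST → push 9. Stack: [21, 9]
BINARY_OP // → 21 // 9 = 2. Stack: [2]
STORE_FAST t → t=2. Stack: []
LOAD_FAST i → push 1. Stack: [1]
LOAD_CONST → push 1. Stack: [1, 1]
BINARY_OP + → 1 + 1 = 2. Stack: [2]
STORE_FAST i → i=2. Stack: []
LOAD_FAST i → push 2. Stack: [2]
LOAD_CONST → push 3. Stack: [2, 3]
COMPARE_OP bool(<) → 2 vs 3 = True. Stack: [True]
POP_JUMP_IF_FALSE → pop True; no jump. Stack: []
LOAD_FAST_LOAD_FAST t,b → push 2,-12. Stack: [2, -12]
BINARY_OP * → 2 * -12 = -24. Stack: [-24]
STORE_FAST t → t=-24. Stack: []
LOAD_CONST → push 6. Stack: [6]
STORE_FAST t → t=6. Stack: []
LOAD_FAST a → push 21. Stack: [21]
LOAD_CONST → push 9. Stack: [21, 9]
BINARY_OP // → 21 // 9 = 2. Stack: [2]
STORE_FAST t → t=2. Stack: []
LOAD_FAST i → push 2. Stack: [2]
LOAD_CONST → push 1. Stack: [2, 1]
BINARY_OP + → 2 + 1 = 3. Stack: [3]
STORE_FAST i → i=3. Stack: []
LOAD_FAST i → push 3. Stack: [3]
LOAD_CONST → push 3. Stack: [3, 3]
COMPARE_OP bool(<) → 3 vs 3 = False. Stack: [False]
POP_JUMP_IF_FALSE → pop False; jump. Stack: []
LOAD_FAST t → push 2. Stack: [2]
RETURN_VALUE → return 2.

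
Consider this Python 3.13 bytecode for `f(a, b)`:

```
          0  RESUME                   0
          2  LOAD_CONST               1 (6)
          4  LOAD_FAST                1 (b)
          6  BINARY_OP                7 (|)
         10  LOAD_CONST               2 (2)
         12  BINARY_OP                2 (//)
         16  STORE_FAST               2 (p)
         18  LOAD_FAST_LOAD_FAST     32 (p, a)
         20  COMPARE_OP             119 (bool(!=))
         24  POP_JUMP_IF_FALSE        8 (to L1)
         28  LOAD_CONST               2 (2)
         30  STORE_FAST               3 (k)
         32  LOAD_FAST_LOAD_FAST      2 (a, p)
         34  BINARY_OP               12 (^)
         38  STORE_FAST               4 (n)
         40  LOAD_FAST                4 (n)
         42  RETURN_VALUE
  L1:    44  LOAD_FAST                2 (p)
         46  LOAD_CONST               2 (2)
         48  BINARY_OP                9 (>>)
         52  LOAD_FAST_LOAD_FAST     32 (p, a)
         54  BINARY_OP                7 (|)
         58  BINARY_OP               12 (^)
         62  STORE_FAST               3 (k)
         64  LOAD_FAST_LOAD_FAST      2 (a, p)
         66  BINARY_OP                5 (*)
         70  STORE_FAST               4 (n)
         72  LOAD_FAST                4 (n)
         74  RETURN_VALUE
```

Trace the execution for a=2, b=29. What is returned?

13

LOAD_CONST → push 6. Stack: [6]
LOAD_FAST b → push 29. Stack: [6, 29]
BINARY_OP | → 6 | 29 = 31. Stack: [31]
LOAD_CONST → push 2. Stack: [31, 2]
BINARY_OP // → 31 // 2 = 15. Stack: [15]
STORE_FAST p → p=15. Stack: []
LOAD_FAST_LOAD_FAST p,a → push 15,2. Stack: [15, 2]
COMPARE_OP bool(!=) → 15 vs 2 = True. Stack: [True]
POP_JUMP_IF_FALSE → pop True; no jump. Stack: []
LOAD_CONST → push 2. Stack: [2]
STORE_FAST k → k=2. Stack: []
LOAD_FAST_LOAD_FAST a,p → push 2,15. Stack: [2, 15]
BINARY_OP ^ → 2 ^ 15 = 13. Stack: [13]
STORE_FAST n → n=13. Stack: []
LOAD_FAST n → push 13. Stack: [13]
RETURN_VALUE → return 13.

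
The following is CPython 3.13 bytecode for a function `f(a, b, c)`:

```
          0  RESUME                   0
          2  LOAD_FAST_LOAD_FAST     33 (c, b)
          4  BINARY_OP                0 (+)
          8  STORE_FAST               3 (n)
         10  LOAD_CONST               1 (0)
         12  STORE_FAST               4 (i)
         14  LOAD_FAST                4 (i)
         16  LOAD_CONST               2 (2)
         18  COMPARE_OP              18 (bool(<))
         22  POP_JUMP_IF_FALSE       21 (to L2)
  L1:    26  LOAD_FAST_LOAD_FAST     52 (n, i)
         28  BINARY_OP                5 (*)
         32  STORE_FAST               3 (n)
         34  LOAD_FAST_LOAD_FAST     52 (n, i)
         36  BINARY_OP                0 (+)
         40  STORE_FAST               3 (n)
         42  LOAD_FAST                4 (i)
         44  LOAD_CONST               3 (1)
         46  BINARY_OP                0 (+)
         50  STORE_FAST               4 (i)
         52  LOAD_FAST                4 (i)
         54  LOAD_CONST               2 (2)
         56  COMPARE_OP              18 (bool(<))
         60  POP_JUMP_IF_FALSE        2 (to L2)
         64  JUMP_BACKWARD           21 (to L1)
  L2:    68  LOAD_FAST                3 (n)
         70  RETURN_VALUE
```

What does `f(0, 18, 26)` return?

LOAD_FAST_LOAD_FAST c,b → push 26,18. Stack: [26, 18]
BINARY_OP + → 26 + 18 = 44. Stack: [44]
STORE_FAST n → n=44. Stack: []
LOAD_CONST → push 0. Stack: [0]
STORE_FAST i → i=0. Stack: []
LOAD_FAST i → push 0. Stack: [0]
LOAD_CONST → push 2. Stack: [0, 2]
COMPARE_OP bool(<) → 0 vs 2 = True. Stack: [True]
POP_JUMP_IF_FALSE → pop True; no jump. Stack: []
LOAD_FAST_LOAD_FAST n,i → push 44,0. Stack: [44, 0]
BINARY_OP * → 44 * 0 = 0. Stack: [0]
STORE_FAST n → n=0. Stack: []
LOAD_FAST_LOAD_FAST n,i → push 0,0. Stack: [0, 0]
BINARY_OP + → 0 + 0 = 0. Stack: [0]
STORE_FAST n → n=0. Stack: []
LOAD_FAST i → push 0. Stack: [0]
LOAD_CONST → push 1. Stack: [0, 1]
BINARY_OP + → 0 + 1 = 1. Stack: [1]
STORE_FAST i → i=1. Stack: []
LOAD_FAST i → push 1. Stack: [1]
LOAD_CONST → push 2. Stack: [1, 2]
COMPARE_OP bool(<) → 1 vs 2 = True. Stack: [True]
POP_JUMP_IF_FALSE → pop True; no jump. Stack: []
LOAD_FAST_LOAD_FAST n,i → push 0,1. Stack: [0, 1]
BINARY_OP * → 0 * 1 = 0. Stack: [0]
STORE_FAST n → n=0. Stack: []
LOAD_FAST_LOAD_FAST n,i → push 0,1. Stack: [0, 1]
BINARY_OP + → 0 + 1 = 1. Stack: [1]
STORE_FAST n → n=1. Stack: []
LOAD_FAST i → push 1. Stack: [1]
LOAD_CONST → push 1. Stack: [1, 1]
BINARY_OP + → 1 + 1 = 2. Stack: [2]
STORE_FAST i → i=2. Stack: []
LOAD_FAST i → push 2. Stack: [2]
LOAD_CONST → push 2. Stack: [2, 2]
COMPARE_OP bool(<) → 2 vs 2 = False. Stack: [False]
POP_JUMP_IF_FALSE → pop False; jump. Stack: []
LOAD_FAST n → push 1. Stack: [1]
RETURN_VALUE → return 1.

1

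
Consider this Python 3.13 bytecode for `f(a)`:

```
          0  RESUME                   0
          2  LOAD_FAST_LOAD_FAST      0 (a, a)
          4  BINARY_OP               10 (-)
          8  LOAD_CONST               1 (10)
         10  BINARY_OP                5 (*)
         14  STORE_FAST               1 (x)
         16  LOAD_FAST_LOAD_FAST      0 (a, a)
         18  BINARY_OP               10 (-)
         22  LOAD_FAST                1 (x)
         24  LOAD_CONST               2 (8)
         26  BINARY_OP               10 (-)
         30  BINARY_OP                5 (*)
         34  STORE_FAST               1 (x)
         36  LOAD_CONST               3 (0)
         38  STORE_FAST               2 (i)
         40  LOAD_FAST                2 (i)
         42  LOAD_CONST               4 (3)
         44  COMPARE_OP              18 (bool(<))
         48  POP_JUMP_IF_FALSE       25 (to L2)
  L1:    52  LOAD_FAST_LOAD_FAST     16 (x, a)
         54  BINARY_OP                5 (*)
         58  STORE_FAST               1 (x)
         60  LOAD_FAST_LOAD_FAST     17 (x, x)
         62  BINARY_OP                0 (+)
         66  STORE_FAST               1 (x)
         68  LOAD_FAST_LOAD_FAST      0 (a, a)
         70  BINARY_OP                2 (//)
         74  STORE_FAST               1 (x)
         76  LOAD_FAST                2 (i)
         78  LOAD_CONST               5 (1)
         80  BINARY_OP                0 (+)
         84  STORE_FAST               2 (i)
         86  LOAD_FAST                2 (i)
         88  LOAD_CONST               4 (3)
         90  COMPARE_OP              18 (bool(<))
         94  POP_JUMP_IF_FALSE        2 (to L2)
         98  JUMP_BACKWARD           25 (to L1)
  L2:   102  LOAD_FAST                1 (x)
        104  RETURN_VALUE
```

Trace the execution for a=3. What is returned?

LOAD_FAST_LOAD_FAST a,a → push 3,3
BINARY_OP - → 3 - 3 = 0
LOAD_CONST → push 10
BINARY_OP * → 0 * 10 = 0
STORE_FAST x → x=0
LOAD_FAST_LOAD_FAST a,a → push 3,3
BINARY_OP - → 3 - 3 = 0
LOAD_FAST x → push 0
LOAD_CONST → push 8
BINARY_OP - → 0 - 8 = -8
BINARY_OP * → 0 * -8 = 0
STORE_FAST x → x=0
LOAD_CONST → push 0
STORE_FAST i → i=0
LOAD_FAST i → push 0
LOAD_CONST → push 3
COMPARE_OP bool(<) → 0 vs 3 = True
POP_JUMP_IF_FALSE → pop True; no jump
LOAD_FAST_LOAD_FAST x,a → push 0,3
BINARY_OP * → 0 * 3 = 0
STORE_FAST x → x=0
LOAD_FAST_LOAD_FAST x,x → push 0,0
BINARY_OP + → 0 + 0 = 0
STORE_FAST x → x=0
LOAD_FAST_LOAD_FAST a,a → push 3,3
BINARY_OP // → 3 // 3 = 1
STORE_FAST x → x=1
LOAD_FAST i → push 0
LOAD_CONST → push 1
BINARY_OP + → 0 + 1 = 1
STORE_FAST i → i=1
LOAD_FAST i → push 1
LOAD_CONST → push 3
COMPARE_OP bool(<) → 1 vs 3 = True
POP_JUMP_IF_FALSE → pop True; no jump
LOAD_FAST_LOAD_FAST x,a → push 1,3
BINARY_OP * → 1 * 3 = 3
STORE_FAST x → x=3
LOAD_FAST_LOAD_FAST x,x → push 3,3
BINARY_OP + → 3 + 3 = 6
STORE_FAST x → x=6
LOAD_FAST_LOAD_FAST a,a → push 3,3
BINARY_OP // → 3 // 3 = 1
STORE_FAST x → x=1
LOAD_FAST i → push 1
LOAD_CONST → push 1
BINARY_OP + → 1 + 1 = 2
STORE_FAST i → i=2
LOAD_FAST i → push 2
LOAD_CONST → push 3
COMPARE_OP bool(<) → 2 vs 3 = True
POP_JUMP_IF_FALSE → pop True; no jump
LOAD_FAST_LOAD_FAST x,a → push 1,3
BINARY_OP * → 1 * 3 = 3
STORE_FAST x → x=3
LOAD_FAST_LOAD_FAST x,x → push 3,3
BINARY_OP + → 3 + 3 = 6
STORE_FAST x → x=6
LOAD_FAST_LOAD_FAST a,a → push 3,3
BINARY_OP // → 3 // 3 = 1
STORE_FAST x → x=1
LOAD_FAST i → push 2
LOAD_CONST → push 1
BINARY_OP + → 2 + 1 = 3
STORE_FAST i → i=3
LOAD_FAST i → push 3
LOAD_CONST → push 3
COMPARE_OP bool(<) → 3 vs 3 = False
POP_JUMP_IF_FALSE → pop False; jump
LOAD_FAST x → push 1
RETURN_VALUE → return 1.

1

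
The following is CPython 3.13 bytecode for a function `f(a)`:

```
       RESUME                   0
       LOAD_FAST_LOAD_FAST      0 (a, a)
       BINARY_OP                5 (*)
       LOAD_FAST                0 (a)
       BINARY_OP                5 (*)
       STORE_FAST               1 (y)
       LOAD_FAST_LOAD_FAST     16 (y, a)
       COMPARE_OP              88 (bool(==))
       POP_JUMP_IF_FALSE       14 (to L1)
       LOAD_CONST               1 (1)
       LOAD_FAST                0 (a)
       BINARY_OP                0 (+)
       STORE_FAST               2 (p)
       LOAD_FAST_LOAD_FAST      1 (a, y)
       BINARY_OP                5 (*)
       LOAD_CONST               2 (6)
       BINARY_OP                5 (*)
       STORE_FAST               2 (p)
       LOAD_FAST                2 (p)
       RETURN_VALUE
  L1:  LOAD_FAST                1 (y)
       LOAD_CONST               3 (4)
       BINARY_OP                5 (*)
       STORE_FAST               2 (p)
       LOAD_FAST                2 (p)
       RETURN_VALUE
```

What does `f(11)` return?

LOAD_FAST_LOAD_FAST a,a → push 11,11. Stack: [11, 11]
BINARY_OP * → 11 * 11 = 121. Stack: [121]
LOAD_FAST a → push 11. Stack: [121, 11]
BINARY_OP * → 121 * 11 = 1331. Stack: [1331]
STORE_FAST y → y=1331. Stack: []
LOAD_FAST_LOAD_FAST y,a → push 1331,11. Stack: [1331, 11]
COMPARE_OP bool(==) → 1331 vs 11 = False. Stack: [False]
POP_JUMP_IF_FALSE → pop False; jump. Stack: []
LOAD_FAST y → push 1331. Stack: [1331]
LOAD_CONST → push 4. Stack: [1331, 4]
BINARY_OP * → 1331 * 4 = 5324. Stack: [5324]
STORE_FAST p → p=5324. Stack: []
LOAD_FAST p → push 5324. Stack: [5324]
RETURN_VALUE → return 5324.

5324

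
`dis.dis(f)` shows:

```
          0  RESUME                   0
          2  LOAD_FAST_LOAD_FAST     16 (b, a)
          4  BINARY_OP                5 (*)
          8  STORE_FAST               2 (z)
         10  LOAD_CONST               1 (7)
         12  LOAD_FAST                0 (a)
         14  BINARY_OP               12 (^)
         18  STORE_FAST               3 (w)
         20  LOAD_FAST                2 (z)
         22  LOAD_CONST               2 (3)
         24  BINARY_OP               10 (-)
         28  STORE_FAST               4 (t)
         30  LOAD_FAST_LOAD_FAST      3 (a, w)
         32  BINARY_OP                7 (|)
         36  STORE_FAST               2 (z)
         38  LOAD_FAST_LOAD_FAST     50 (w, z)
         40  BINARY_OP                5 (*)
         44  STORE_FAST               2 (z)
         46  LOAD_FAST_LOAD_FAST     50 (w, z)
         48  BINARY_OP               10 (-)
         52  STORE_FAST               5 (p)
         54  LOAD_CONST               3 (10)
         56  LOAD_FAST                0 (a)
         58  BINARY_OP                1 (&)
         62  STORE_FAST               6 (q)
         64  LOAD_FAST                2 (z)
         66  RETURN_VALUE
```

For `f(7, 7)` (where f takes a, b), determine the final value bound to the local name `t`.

46

LOAD_FAST_LOAD_FAST b,a → push 7,7. Stack: [7, 7]
BINARY_OP * → 7 * 7 = 49. Stack: [49]
STORE_FAST z → z=49. Stack: []
LOAD_CONST → push 7. Stack: [7]
LOAD_FAST a → push 7. Stack: [7, 7]
BINARY_OP ^ → 7 ^ 7 = 0. Stack: [0]
STORE_FAST w → w=0. Stack: []
LOAD_FAST z → push 49. Stack: [49]
LOAD_CONST → push 3. Stack: [49, 3]
BINARY_OP - → 49 - 3 = 46. Stack: [46]
STORE_FAST t → t=46. Stack: []
LOAD_FAST_LOAD_FAST a,w → push 7,0. Stack: [7, 0]
BINARY_OP | → 7 | 0 = 7. Stack: [7]
STORE_FAST z → z=7. Stack: []
LOAD_FAST_LOAD_FAST w,z → push 0,7. Stack: [0, 7]
BINARY_OP * → 0 * 7 = 0. Stack: [0]
STORE_FAST z → z=0. Stack: []
LOAD_FAST_LOAD_FAST w,z → push 0,0. Stack: [0, 0]
BINARY_OP - → 0 - 0 = 0. Stack: [0]
STORE_FAST p → p=0. Stack: []
LOAD_CONST → push 10. Stack: [10]
LOAD_FAST a → push 7. Stack: [10, 7]
BINARY_OP & → 10 & 7 = 2. Stack: [2]
STORE_FAST q → q=2. Stack: []
LOAD_FAST z → push 0. Stack: [0]
RETURN_VALUE → return 0.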